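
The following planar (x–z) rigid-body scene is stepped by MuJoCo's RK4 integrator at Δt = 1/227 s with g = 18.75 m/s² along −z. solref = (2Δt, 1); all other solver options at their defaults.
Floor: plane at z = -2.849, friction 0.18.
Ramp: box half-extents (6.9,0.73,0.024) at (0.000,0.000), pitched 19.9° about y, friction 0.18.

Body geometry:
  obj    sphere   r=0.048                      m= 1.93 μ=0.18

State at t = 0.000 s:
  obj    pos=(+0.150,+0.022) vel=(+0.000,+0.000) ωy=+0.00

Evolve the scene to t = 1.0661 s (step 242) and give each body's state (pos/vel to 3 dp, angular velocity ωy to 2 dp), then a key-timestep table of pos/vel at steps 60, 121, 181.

State at t = 1.0661 s:
  obj    pos=(+2.586,-0.860) vel=(+4.570,-1.654) ωy=+101.23

Key-timestep trajectory:
   step    t(s)  obj.x    obj.z    obj.vx   obj.vz 
     60  0.2643   +0.300  -0.032  +1.133  -0.410
    121  0.5330   +0.759  -0.198  +2.285  -0.827
    181  0.7974   +1.513  -0.471  +3.418  -1.237


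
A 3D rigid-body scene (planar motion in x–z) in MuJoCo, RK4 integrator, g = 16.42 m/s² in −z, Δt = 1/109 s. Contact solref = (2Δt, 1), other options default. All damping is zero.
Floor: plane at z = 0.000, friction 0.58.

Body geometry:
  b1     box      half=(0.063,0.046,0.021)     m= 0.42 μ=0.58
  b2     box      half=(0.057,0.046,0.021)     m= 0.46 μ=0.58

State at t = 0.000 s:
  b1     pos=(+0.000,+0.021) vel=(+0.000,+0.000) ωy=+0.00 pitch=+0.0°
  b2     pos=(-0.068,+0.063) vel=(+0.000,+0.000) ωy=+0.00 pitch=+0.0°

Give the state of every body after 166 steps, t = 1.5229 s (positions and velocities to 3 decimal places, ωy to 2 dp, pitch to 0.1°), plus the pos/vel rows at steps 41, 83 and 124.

State at t = 1.5229 s:
  b1     pos=(+0.002,+0.021) vel=(+0.001,+0.000) ωy=+0.00 pitch=+0.0°
  b2     pos=(-0.080,+0.053) vel=(-0.001,-0.001) ωy=+0.04 pitch=-41.3°

Key-timestep trajectory:
   step    t(s)  b1.x    b1.z    b1.vx   b1.vz   b2.x    b2.z    b2.vx   b2.vz 
     41  0.3761   +0.000  +0.021  +0.001  +0.000   -0.080  +0.055  +0.000  +0.001
     83  0.7615   +0.001  +0.021  +0.001  +0.000   -0.080  +0.054  +0.000  -0.001
    124  1.1376   +0.001  +0.021  +0.001  +0.000   -0.080  +0.054  -0.001  -0.001


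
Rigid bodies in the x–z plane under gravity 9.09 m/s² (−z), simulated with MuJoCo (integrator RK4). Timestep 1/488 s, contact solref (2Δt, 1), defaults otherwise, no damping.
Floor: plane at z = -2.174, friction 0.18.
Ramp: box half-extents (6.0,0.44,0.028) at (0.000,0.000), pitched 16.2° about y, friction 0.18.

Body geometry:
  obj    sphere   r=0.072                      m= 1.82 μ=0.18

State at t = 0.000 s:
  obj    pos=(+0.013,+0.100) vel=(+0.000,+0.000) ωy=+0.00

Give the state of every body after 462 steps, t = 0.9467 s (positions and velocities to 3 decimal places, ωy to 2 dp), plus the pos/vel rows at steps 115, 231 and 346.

State at t = 0.9467 s:
  obj    pos=(+0.793,-0.126) vel=(+1.647,-0.478) ωy=+23.82

Key-timestep trajectory:
   step    t(s)  obj.x    obj.z    obj.vx   obj.vz 
    115  0.2357   +0.061  +0.086  +0.410  -0.119
    231  0.4734   +0.208  +0.044  +0.823  -0.239
    346  0.7090   +0.450  -0.027  +1.233  -0.358


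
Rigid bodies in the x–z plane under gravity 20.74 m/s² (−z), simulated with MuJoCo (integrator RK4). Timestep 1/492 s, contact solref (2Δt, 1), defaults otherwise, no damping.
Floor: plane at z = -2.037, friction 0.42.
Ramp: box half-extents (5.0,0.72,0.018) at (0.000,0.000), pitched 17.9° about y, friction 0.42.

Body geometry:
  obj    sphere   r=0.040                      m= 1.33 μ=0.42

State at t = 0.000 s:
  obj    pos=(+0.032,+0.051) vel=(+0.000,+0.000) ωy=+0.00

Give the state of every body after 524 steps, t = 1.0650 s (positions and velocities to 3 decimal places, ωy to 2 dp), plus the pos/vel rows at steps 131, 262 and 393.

State at t = 1.0650 s:
  obj    pos=(+2.489,-0.743) vel=(+4.615,-1.490) ωy=+121.23

Key-timestep trajectory:
   step    t(s)  obj.x    obj.z    obj.vx   obj.vz 
    131  0.2663   +0.186  +0.001  +1.154  -0.373
    262  0.5325   +0.646  -0.148  +2.307  -0.745
    393  0.7988   +1.414  -0.396  +3.461  -1.118


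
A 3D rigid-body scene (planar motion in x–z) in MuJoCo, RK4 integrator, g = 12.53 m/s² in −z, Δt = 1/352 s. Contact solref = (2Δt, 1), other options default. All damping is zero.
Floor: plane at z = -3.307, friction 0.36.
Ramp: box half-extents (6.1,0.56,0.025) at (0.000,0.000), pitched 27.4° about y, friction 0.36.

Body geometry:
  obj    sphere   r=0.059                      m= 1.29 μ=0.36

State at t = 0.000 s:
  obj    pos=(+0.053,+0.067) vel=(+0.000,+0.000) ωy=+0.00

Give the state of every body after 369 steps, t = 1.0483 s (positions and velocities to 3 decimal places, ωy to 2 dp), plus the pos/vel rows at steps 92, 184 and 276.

State at t = 1.0483 s:
  obj    pos=(+2.062,-0.974) vel=(+3.833,-1.987) ωy=+73.18

Key-timestep trajectory:
   step    t(s)  obj.x    obj.z    obj.vx   obj.vz 
     92  0.2614   +0.178  +0.002  +0.956  -0.495
    184  0.5227   +0.553  -0.192  +1.912  -0.991
    276  0.7841   +1.177  -0.516  +2.867  -1.486


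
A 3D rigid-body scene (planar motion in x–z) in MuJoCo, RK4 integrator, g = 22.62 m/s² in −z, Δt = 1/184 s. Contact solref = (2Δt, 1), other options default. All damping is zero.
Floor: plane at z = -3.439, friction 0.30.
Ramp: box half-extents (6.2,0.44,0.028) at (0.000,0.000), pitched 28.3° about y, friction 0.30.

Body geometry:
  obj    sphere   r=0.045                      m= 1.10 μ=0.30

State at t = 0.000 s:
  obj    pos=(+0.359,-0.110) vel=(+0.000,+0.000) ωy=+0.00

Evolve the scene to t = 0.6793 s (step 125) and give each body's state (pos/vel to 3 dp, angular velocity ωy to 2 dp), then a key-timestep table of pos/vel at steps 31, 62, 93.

State at t = 0.6793 s:
  obj    pos=(+1.915,-0.948) vel=(+4.582,-2.467) ωy=+115.60

Key-timestep trajectory:
   step    t(s)  obj.x    obj.z    obj.vx   obj.vz 
     31  0.1685   +0.455  -0.162  +1.136  -0.612
     62  0.3370   +0.742  -0.317  +2.273  -1.224
     93  0.5054   +1.220  -0.574  +3.409  -1.835


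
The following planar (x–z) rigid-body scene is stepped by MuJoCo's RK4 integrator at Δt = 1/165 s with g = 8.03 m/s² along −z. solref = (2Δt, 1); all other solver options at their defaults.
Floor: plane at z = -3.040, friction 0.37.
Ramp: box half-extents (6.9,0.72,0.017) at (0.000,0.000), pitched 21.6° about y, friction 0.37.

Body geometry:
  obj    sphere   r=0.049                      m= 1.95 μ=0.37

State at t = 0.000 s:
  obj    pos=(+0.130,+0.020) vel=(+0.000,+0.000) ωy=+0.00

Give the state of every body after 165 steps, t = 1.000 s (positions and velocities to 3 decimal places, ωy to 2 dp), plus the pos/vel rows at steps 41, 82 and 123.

State at t = 1.000 s:
  obj    pos=(+1.112,-0.369) vel=(+1.963,-0.777) ωy=+43.08

Key-timestep trajectory:
   step    t(s)  obj.x    obj.z    obj.vx   obj.vz 
     41  0.2485   +0.191  -0.004  +0.488  -0.193
     82  0.4970   +0.372  -0.076  +0.976  -0.386
    123  0.7455   +0.675  -0.196  +1.463  -0.579


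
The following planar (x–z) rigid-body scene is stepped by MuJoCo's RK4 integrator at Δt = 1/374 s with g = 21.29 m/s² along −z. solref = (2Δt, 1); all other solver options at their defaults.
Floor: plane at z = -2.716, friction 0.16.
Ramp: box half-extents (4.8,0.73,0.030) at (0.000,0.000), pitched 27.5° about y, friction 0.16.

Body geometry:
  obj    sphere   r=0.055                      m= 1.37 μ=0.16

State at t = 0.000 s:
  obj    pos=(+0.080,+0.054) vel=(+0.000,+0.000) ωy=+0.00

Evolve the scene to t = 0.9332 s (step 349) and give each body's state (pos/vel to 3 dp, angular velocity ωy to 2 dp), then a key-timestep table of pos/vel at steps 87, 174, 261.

State at t = 0.9332 s:
  obj    pos=(+2.792,-1.358) vel=(+5.813,-3.026) ωy=+119.12

Key-timestep trajectory:
   step    t(s)  obj.x    obj.z    obj.vx   obj.vz 
     87  0.2326   +0.249  -0.034  +1.449  -0.754
    174  0.4652   +0.754  -0.297  +2.898  -1.509
    261  0.6979   +1.597  -0.736  +4.347  -2.263


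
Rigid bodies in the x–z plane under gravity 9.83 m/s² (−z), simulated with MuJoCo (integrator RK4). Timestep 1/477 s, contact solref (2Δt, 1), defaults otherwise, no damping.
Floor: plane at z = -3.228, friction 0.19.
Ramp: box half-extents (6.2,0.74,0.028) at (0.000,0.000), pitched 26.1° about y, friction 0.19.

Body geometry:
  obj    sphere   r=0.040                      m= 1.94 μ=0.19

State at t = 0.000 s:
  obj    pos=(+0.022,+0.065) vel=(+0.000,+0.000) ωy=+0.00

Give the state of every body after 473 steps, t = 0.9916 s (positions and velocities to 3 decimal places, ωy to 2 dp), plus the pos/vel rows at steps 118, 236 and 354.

State at t = 0.9916 s:
  obj    pos=(+1.386,-0.603) vel=(+2.751,-1.348) ωy=+76.57

Key-timestep trajectory:
   step    t(s)  obj.x    obj.z    obj.vx   obj.vz 
    118  0.2474   +0.107  +0.023  +0.686  -0.336
    236  0.4948   +0.362  -0.101  +1.373  -0.672
    354  0.7421   +0.786  -0.309  +2.059  -1.009


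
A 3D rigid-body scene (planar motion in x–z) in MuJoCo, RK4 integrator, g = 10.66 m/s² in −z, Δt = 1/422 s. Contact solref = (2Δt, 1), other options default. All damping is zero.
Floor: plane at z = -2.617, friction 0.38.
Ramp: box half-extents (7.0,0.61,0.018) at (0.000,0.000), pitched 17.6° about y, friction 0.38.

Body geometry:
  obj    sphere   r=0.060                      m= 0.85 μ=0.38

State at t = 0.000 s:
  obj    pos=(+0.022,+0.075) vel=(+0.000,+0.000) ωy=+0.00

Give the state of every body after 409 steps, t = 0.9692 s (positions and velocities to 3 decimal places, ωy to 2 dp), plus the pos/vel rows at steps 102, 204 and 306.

State at t = 0.9692 s:
  obj    pos=(+1.053,-0.252) vel=(+2.127,-0.675) ωy=+37.19

Key-timestep trajectory:
   step    t(s)  obj.x    obj.z    obj.vx   obj.vz 
    102  0.2417   +0.086  +0.055  +0.530  -0.168
    204  0.4834   +0.278  -0.006  +1.061  -0.337
    306  0.7251   +0.599  -0.108  +1.591  -0.505


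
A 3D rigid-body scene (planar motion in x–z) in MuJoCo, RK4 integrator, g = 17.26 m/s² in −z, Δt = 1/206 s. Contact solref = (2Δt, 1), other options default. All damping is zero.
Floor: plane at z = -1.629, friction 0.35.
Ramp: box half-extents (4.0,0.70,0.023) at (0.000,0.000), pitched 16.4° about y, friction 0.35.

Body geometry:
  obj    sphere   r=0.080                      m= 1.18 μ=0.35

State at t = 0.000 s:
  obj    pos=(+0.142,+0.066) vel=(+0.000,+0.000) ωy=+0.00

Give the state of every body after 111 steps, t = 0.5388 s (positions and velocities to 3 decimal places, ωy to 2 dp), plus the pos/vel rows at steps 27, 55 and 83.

State at t = 0.5388 s:
  obj    pos=(+0.627,-0.077) vel=(+1.799,-0.530) ωy=+23.44

Key-timestep trajectory:
   step    t(s)  obj.x    obj.z    obj.vx   obj.vz 
     27  0.1311   +0.171  +0.057  +0.438  -0.129
     55  0.2670   +0.261  +0.031  +0.892  -0.262
     83  0.4029   +0.413  -0.014  +1.346  -0.396


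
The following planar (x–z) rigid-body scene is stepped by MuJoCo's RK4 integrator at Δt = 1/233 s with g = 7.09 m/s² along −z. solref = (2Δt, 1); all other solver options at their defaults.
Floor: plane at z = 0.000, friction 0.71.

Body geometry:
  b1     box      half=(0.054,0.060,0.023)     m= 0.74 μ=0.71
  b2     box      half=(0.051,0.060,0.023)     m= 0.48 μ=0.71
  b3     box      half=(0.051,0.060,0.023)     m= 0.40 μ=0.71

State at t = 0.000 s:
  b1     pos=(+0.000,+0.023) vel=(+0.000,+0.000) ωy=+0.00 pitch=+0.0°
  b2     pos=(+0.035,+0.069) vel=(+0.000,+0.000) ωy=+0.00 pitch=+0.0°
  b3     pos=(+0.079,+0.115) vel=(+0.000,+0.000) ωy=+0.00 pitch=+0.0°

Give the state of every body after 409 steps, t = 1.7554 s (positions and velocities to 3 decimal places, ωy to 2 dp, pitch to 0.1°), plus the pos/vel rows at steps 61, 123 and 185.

State at t = 1.7554 s:
  b1     pos=(+0.000,+0.023) vel=(+0.000,+0.000) ωy=+0.00 pitch=+0.0°
  b2     pos=(+0.150,+0.049) vel=(+0.000,+0.000) ωy=+0.00 pitch=+143.3°
  b3     pos=(+0.236,+0.023) vel=(+0.000,+0.000) ωy=+0.00 pitch=+180.0°

Key-timestep trajectory:
   step    t(s)  b1.x    b1.z    b1.vx   b1.vz   b2.x    b2.z    b2.vx   b2.vz   b3.x    b3.z    b3.vx   b3.vz 
     61  0.2618   +0.000  +0.023  +0.000  +0.000   +0.038  +0.071  +0.035  +0.022   +0.088  +0.111  +0.091  -0.047
    123  0.5279   +0.000  +0.023  +0.000  +0.000   +0.075  +0.060  +0.247  -0.442   +0.139  +0.056  +0.202  +0.010
    185  0.7940   +0.000  +0.023  +0.000  +0.000   +0.127  +0.054  +0.130  -0.035   +0.191  +0.055  +0.189  -0.023


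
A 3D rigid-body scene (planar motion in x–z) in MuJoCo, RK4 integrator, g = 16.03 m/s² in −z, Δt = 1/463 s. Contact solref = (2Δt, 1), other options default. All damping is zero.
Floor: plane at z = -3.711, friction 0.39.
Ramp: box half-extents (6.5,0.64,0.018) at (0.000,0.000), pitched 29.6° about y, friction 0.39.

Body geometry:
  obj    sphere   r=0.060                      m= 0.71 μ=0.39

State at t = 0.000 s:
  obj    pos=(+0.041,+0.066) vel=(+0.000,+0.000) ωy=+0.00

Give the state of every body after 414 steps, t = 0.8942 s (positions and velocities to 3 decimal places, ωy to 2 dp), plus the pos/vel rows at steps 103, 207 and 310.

State at t = 0.8942 s:
  obj    pos=(+2.007,-1.051) vel=(+4.397,-2.498) ωy=+84.28

Key-timestep trajectory:
   step    t(s)  obj.x    obj.z    obj.vx   obj.vz 
    103  0.2225   +0.163  -0.003  +1.094  -0.622
    207  0.4471   +0.533  -0.213  +2.199  -1.249
    310  0.6695   +1.143  -0.560  +3.293  -1.870


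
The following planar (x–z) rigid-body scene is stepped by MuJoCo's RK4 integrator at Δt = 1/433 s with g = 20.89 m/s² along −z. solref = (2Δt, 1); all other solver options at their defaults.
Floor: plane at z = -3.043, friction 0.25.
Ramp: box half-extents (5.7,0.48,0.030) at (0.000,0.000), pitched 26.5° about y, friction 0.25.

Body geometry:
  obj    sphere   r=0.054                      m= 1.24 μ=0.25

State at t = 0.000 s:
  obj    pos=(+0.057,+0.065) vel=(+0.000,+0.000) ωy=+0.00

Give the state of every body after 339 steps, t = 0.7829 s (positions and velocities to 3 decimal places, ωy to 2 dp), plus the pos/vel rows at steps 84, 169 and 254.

State at t = 0.7829 s:
  obj    pos=(+1.883,-0.845) vel=(+4.665,-2.326) ωy=+96.52

Key-timestep trajectory:
   step    t(s)  obj.x    obj.z    obj.vx   obj.vz 
     84  0.1940   +0.169  +0.009  +1.156  -0.576
    169  0.3903   +0.511  -0.161  +2.326  -1.160
    254  0.5866   +1.082  -0.446  +3.495  -1.743


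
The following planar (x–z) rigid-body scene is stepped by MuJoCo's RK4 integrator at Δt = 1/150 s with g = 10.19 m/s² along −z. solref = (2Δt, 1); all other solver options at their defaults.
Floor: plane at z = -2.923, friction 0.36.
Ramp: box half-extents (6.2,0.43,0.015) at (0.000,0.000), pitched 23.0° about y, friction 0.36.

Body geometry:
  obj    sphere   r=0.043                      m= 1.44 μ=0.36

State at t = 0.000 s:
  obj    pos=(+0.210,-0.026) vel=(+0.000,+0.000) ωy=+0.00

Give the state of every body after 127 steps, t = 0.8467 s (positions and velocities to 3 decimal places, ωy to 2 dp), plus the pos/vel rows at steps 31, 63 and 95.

State at t = 0.8467 s:
  obj    pos=(+1.148,-0.424) vel=(+2.216,-0.941) ωy=+55.98

Key-timestep trajectory:
   step    t(s)  obj.x    obj.z    obj.vx   obj.vz 
     31  0.2067   +0.266  -0.050  +0.541  -0.230
     63  0.4200   +0.441  -0.124  +1.100  -0.467
     95  0.6333   +0.735  -0.249  +1.658  -0.704


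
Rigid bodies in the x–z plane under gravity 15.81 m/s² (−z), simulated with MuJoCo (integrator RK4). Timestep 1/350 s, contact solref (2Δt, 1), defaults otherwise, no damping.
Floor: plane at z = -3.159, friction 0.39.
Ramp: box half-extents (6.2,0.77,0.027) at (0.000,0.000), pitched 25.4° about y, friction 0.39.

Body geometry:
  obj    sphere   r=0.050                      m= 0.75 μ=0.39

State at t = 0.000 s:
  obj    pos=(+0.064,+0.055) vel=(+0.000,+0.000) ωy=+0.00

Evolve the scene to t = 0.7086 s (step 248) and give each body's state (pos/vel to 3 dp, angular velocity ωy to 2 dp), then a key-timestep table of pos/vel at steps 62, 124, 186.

State at t = 0.7086 s:
  obj    pos=(+1.163,-0.467) vel=(+3.101,-1.472) ωy=+68.64

Key-timestep trajectory:
   step    t(s)  obj.x    obj.z    obj.vx   obj.vz 
     62  0.1771   +0.133  +0.022  +0.775  -0.368
    124  0.3543   +0.339  -0.076  +1.550  -0.736
    186  0.5314   +0.682  -0.239  +2.325  -1.104


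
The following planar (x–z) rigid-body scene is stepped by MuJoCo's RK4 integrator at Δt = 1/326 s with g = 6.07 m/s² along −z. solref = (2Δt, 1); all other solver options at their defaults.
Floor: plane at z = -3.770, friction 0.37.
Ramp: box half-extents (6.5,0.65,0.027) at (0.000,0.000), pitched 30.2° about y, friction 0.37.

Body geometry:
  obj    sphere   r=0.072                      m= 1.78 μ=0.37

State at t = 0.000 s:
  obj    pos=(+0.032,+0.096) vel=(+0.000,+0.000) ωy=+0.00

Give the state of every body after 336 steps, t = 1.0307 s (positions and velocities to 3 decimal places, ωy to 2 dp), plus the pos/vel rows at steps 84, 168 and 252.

State at t = 1.0307 s:
  obj    pos=(+1.033,-0.487) vel=(+1.943,-1.131) ωy=+31.22

Key-timestep trajectory:
   step    t(s)  obj.x    obj.z    obj.vx   obj.vz 
     84  0.2577   +0.095  +0.059  +0.486  -0.283
    168  0.5153   +0.282  -0.050  +0.971  -0.565
    252  0.7730   +0.595  -0.232  +1.457  -0.848


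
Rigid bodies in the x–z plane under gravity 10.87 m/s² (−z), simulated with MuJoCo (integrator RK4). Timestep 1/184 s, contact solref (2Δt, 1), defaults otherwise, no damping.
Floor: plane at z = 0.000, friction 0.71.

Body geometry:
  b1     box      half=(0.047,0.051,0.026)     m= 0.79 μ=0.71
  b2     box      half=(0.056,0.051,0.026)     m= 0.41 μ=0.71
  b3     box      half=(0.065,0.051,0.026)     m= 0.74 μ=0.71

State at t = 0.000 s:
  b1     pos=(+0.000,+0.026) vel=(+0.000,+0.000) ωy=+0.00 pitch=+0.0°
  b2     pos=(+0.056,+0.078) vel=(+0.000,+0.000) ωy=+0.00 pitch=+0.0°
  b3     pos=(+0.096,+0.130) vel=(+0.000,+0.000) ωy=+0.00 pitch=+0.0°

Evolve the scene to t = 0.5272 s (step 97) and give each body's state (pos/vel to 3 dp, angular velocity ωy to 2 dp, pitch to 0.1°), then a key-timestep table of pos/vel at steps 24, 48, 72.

State at t = 0.5272 s:
  b1     pos=(+0.000,+0.026) vel=(+0.000,+0.000) ωy=+0.00 pitch=+0.0°
  b2     pos=(+0.073,+0.060) vel=(+0.018,-0.034) ωy=+1.18 pitch=+52.9°
  b3     pos=(+0.142,+0.066) vel=(+0.010,+0.005) ωy=+0.14 pitch=+47.7°

Key-timestep trajectory:
   step    t(s)  b1.x    b1.z    b1.vx   b1.vz   b2.x    b2.z    b2.vx   b2.vz   b3.x    b3.z    b3.vx   b3.vz 
     24  0.1304   +0.000  +0.026  +0.000  +0.000   +0.067  +0.070  +0.164  -0.189   +0.127  +0.097  +0.404  -0.675
     48  0.2609   +0.000  +0.026  +0.000  +0.000   +0.086  +0.062  +0.054  +0.000   +0.151  +0.068  +0.033  +0.009
     72  0.3913   +0.000  +0.026  +0.000  +0.000   +0.083  +0.062  -0.091  -0.004   +0.149  +0.068  -0.061  -0.016


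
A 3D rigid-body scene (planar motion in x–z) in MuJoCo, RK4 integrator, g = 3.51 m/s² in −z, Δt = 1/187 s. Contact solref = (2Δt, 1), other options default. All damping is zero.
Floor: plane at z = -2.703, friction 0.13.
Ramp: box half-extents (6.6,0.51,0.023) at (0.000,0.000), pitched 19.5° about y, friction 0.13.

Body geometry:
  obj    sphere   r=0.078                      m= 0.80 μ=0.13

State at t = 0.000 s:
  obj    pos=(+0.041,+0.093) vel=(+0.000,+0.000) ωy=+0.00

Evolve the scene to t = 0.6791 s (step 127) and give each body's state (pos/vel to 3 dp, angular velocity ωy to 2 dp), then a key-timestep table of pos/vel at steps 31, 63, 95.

State at t = 0.6791 s:
  obj    pos=(+0.223,+0.028) vel=(+0.536,-0.190) ωy=+7.28

Key-timestep trajectory:
   step    t(s)  obj.x    obj.z    obj.vx   obj.vz 
     31  0.1658   +0.052  +0.089  +0.131  -0.046
     63  0.3369   +0.086  +0.077  +0.266  -0.094
     95  0.5080   +0.143  +0.057  +0.401  -0.142


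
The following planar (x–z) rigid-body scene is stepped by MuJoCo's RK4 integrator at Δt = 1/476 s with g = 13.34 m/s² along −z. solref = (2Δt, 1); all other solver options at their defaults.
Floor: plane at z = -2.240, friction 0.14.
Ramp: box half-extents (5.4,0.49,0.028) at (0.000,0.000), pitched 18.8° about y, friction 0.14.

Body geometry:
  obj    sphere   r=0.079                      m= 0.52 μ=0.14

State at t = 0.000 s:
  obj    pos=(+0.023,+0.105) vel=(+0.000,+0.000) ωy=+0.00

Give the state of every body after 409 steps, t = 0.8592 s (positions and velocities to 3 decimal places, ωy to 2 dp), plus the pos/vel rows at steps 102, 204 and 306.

State at t = 0.8592 s:
  obj    pos=(+1.096,-0.260) vel=(+2.498,-0.850) ωy=+33.39

Key-timestep trajectory:
   step    t(s)  obj.x    obj.z    obj.vx   obj.vz 
    102  0.2143   +0.090  +0.082  +0.623  -0.212
    204  0.4286   +0.290  +0.014  +1.246  -0.424
    306  0.6429   +0.624  -0.099  +1.869  -0.636


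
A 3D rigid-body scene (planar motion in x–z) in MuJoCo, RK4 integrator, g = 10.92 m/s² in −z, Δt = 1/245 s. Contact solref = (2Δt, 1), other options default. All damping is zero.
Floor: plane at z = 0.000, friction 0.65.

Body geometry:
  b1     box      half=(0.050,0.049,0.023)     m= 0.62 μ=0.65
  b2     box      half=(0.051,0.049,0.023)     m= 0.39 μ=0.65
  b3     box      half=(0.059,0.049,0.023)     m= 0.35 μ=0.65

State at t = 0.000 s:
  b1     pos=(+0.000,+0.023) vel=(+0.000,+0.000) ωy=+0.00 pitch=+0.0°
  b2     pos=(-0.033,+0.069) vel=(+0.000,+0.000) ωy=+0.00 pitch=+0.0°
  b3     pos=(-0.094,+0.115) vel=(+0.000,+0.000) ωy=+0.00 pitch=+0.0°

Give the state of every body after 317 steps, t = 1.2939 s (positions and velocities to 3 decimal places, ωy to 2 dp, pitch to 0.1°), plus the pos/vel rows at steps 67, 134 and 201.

State at t = 1.2939 s:
  b1     pos=(+0.000,+0.023) vel=(+0.000,+0.000) ωy=+0.00 pitch=+0.0°
  b2     pos=(-0.150,+0.047) vel=(+0.000,+0.000) ωy=+0.00 pitch=-147.1°
  b3     pos=(-0.250,+0.023) vel=(+0.000,+0.000) ωy=+0.00 pitch=+180.0°

Key-timestep trajectory:
   step    t(s)  b1.x    b1.z    b1.vx   b1.vz   b2.x    b2.z    b2.vx   b2.vz   b3.x    b3.z    b3.vx   b3.vz 
     67  0.2735   +0.000  +0.023  +0.000  +0.000   -0.061  +0.069  -0.245  -0.212   -0.151  +0.062  -0.290  -0.048
    134  0.5469   +0.000  +0.023  +0.000  +0.000   -0.119  +0.056  -0.094  -0.001   -0.212  +0.058  -0.301  -0.130
    201  0.8204   +0.000  +0.023  +0.000  +0.000   -0.150  +0.047  +0.000  +0.000   -0.249  +0.023  +0.000  +0.000


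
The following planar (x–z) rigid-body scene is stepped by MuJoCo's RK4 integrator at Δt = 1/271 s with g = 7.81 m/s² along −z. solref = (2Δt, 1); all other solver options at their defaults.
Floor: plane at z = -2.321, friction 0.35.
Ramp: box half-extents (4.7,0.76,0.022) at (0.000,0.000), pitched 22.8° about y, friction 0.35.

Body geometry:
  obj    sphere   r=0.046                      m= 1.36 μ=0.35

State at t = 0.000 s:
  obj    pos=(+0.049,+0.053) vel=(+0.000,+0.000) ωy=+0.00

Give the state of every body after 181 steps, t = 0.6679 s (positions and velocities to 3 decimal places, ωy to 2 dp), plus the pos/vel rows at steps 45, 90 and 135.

State at t = 0.6679 s:
  obj    pos=(+0.494,-0.134) vel=(+1.331,-0.560) ωy=+31.38

Key-timestep trajectory:
   step    t(s)  obj.x    obj.z    obj.vx   obj.vz 
     45  0.1661   +0.077  +0.042  +0.331  -0.139
     90  0.3321   +0.159  +0.007  +0.662  -0.278
    135  0.4982   +0.296  -0.051  +0.993  -0.417


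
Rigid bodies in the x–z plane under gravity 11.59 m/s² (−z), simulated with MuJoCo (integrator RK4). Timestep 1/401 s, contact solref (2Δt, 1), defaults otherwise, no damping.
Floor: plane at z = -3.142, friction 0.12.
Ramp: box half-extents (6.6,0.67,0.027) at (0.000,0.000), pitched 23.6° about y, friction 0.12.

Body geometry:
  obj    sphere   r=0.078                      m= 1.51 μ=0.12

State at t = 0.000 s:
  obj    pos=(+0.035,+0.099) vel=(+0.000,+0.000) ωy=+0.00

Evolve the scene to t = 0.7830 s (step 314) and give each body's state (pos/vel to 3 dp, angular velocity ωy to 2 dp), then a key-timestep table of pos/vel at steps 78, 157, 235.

State at t = 0.7830 s:
  obj    pos=(+0.982,-0.315) vel=(+2.416,-1.059) ωy=+31.90

Key-timestep trajectory:
   step    t(s)  obj.x    obj.z    obj.vx   obj.vz 
     78  0.1945   +0.094  +0.074  +0.603  -0.259
    157  0.3915   +0.272  -0.004  +1.211  -0.524
    235  0.5860   +0.566  -0.133  +1.809  -0.791


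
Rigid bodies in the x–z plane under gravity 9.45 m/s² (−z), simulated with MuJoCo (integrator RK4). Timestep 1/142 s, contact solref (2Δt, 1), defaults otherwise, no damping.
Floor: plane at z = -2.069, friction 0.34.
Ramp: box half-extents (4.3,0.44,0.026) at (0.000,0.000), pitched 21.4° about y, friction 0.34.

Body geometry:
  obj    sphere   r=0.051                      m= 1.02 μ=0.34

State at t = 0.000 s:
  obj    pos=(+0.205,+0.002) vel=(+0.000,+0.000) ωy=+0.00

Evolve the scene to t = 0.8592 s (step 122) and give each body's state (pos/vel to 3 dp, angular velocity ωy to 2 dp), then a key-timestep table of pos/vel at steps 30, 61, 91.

State at t = 0.8592 s:
  obj    pos=(+1.052,-0.329) vel=(+1.970,-0.772) ωy=+41.48

Key-timestep trajectory:
   step    t(s)  obj.x    obj.z    obj.vx   obj.vz 
     30  0.2113   +0.256  -0.018  +0.485  -0.190
     61  0.4296   +0.417  -0.081  +0.985  -0.386
     91  0.6408   +0.676  -0.182  +1.470  -0.576


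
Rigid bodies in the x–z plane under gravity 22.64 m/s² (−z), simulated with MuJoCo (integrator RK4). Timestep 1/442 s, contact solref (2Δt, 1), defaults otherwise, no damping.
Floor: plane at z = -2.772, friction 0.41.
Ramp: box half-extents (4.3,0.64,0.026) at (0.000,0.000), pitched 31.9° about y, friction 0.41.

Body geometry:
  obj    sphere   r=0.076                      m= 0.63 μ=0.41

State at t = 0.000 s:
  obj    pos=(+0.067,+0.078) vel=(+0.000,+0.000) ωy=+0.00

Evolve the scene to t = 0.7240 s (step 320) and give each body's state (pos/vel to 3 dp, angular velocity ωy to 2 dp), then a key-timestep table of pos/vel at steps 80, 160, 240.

State at t = 0.7240 s:
  obj    pos=(+1.969,-1.105) vel=(+5.253,-3.269) ωy=+81.40

Key-timestep trajectory:
   step    t(s)  obj.x    obj.z    obj.vx   obj.vz 
     80  0.1810   +0.186  +0.004  +1.313  -0.817
    160  0.3620   +0.543  -0.218  +2.626  -1.635
    240  0.5430   +1.137  -0.587  +3.939  -2.452


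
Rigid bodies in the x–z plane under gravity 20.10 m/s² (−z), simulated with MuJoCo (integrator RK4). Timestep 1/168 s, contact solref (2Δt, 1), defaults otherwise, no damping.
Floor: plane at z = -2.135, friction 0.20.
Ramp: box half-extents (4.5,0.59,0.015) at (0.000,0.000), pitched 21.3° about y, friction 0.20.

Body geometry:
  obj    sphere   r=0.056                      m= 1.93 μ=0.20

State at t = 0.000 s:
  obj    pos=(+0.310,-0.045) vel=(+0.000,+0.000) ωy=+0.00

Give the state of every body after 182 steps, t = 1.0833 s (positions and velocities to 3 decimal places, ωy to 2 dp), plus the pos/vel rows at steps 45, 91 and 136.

State at t = 1.0833 s:
  obj    pos=(+3.162,-1.156) vel=(+5.264,-2.052) ωy=+100.87

Key-timestep trajectory:
   step    t(s)  obj.x    obj.z    obj.vx   obj.vz 
     45  0.2679   +0.485  -0.113  +1.302  -0.508
     91  0.5417   +1.023  -0.323  +2.632  -1.026
    136  0.8095   +1.902  -0.666  +3.934  -1.534


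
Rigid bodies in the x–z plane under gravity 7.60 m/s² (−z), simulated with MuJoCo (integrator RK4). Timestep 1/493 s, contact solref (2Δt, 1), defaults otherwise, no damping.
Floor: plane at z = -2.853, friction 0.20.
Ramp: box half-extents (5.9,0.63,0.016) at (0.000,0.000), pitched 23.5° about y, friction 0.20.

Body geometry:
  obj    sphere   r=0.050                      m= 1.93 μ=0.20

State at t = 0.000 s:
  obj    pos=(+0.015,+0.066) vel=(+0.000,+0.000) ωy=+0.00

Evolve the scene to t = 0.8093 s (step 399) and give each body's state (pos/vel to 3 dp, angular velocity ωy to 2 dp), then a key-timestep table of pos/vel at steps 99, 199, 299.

State at t = 0.8093 s:
  obj    pos=(+0.665,-0.217) vel=(+1.607,-0.699) ωy=+35.03

Key-timestep trajectory:
   step    t(s)  obj.x    obj.z    obj.vx   obj.vz 
     99  0.2008   +0.055  +0.048  +0.399  -0.173
    199  0.4037   +0.177  -0.005  +0.801  -0.348
    299  0.6065   +0.380  -0.093  +1.204  -0.524


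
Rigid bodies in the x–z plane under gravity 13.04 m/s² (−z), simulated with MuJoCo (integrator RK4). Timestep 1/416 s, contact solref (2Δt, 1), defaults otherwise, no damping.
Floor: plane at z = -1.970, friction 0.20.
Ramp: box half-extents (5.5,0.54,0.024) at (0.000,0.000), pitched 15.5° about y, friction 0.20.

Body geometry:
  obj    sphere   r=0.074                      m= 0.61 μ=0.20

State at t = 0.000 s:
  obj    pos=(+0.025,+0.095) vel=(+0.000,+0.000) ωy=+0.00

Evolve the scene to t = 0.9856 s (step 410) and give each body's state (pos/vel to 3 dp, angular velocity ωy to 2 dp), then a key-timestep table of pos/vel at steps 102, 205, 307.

State at t = 0.9856 s:
  obj    pos=(+1.190,-0.228) vel=(+2.364,-0.656) ωy=+33.15

Key-timestep trajectory:
   step    t(s)  obj.x    obj.z    obj.vx   obj.vz 
    102  0.2452   +0.097  +0.075  +0.588  -0.163
    205  0.4928   +0.316  +0.014  +1.182  -0.328
    307  0.7380   +0.678  -0.086  +1.770  -0.491


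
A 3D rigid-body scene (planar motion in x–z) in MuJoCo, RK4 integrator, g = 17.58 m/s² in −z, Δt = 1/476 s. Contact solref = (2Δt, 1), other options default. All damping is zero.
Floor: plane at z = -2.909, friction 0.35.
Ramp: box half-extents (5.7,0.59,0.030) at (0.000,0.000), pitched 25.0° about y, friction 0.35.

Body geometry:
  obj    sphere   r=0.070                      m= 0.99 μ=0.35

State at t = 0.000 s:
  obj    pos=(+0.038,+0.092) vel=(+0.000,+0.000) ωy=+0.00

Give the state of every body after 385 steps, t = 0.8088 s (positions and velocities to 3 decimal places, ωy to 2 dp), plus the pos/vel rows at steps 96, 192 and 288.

State at t = 0.8088 s:
  obj    pos=(+1.612,-0.641) vel=(+3.890,-1.814) ωy=+61.31

Key-timestep trajectory:
   step    t(s)  obj.x    obj.z    obj.vx   obj.vz 
     96  0.2017   +0.136  +0.047  +0.970  -0.452
    192  0.4034   +0.430  -0.090  +1.940  -0.905
    288  0.6050   +0.919  -0.318  +2.910  -1.357


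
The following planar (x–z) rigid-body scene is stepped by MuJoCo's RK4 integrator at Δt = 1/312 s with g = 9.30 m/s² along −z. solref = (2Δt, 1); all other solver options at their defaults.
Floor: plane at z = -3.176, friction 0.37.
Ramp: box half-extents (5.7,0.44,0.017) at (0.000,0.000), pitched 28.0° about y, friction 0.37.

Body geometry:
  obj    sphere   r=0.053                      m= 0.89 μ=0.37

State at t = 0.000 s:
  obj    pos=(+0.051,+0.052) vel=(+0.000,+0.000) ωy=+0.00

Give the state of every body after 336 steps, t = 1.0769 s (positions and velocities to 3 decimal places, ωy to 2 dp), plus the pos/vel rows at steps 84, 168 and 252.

State at t = 1.0769 s:
  obj    pos=(+1.648,-0.797) vel=(+2.965,-1.577) ωy=+63.36

Key-timestep trajectory:
   step    t(s)  obj.x    obj.z    obj.vx   obj.vz 
     84  0.2692   +0.151  -0.001  +0.741  -0.394
    168  0.5385   +0.450  -0.160  +1.483  -0.788
    252  0.8077   +0.949  -0.425  +2.224  -1.183


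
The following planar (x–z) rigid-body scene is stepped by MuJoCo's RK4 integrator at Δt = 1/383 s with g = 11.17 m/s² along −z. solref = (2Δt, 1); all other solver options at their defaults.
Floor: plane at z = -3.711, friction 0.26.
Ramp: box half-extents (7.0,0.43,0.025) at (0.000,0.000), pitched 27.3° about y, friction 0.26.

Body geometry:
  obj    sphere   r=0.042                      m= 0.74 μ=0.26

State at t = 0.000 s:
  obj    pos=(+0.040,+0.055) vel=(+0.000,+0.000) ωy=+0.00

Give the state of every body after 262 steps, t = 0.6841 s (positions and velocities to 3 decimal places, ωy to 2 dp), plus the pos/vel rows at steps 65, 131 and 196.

State at t = 0.6841 s:
  obj    pos=(+0.801,-0.338) vel=(+2.225,-1.148) ωy=+59.59

Key-timestep trajectory:
   step    t(s)  obj.x    obj.z    obj.vx   obj.vz 
     65  0.1697   +0.087  +0.031  +0.552  -0.285
    131  0.3420   +0.230  -0.043  +1.112  -0.574
    196  0.5117   +0.466  -0.165  +1.664  -0.859


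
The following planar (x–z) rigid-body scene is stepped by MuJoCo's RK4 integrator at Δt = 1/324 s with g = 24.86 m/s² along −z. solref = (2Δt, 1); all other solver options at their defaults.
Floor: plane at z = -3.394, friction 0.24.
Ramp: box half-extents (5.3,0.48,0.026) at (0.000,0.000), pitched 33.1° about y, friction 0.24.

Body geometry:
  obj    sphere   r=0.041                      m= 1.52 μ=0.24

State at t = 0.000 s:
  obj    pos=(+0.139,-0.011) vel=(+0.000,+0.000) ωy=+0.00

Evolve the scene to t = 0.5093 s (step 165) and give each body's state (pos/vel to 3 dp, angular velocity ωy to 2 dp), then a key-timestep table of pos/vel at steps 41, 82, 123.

State at t = 0.5093 s:
  obj    pos=(+1.193,-0.698) vel=(+4.137,-2.697) ωy=+120.41

Key-timestep trajectory:
   step    t(s)  obj.x    obj.z    obj.vx   obj.vz 
     41  0.1265   +0.204  -0.053  +1.028  -0.670
     82  0.2531   +0.399  -0.180  +2.056  -1.341
    123  0.3796   +0.725  -0.392  +3.084  -2.011


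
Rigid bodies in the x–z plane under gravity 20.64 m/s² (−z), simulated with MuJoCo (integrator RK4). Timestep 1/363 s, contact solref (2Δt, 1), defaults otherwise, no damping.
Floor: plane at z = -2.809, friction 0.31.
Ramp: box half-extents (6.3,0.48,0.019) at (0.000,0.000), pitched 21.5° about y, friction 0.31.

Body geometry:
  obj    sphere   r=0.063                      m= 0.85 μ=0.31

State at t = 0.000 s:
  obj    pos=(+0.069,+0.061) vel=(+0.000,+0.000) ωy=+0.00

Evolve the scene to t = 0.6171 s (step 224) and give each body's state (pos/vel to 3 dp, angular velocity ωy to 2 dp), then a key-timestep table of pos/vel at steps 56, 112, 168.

State at t = 0.6171 s:
  obj    pos=(+1.026,-0.316) vel=(+3.102,-1.222) ωy=+52.92

Key-timestep trajectory:
   step    t(s)  obj.x    obj.z    obj.vx   obj.vz 
     56  0.1543   +0.129  +0.037  +0.776  -0.306
    112  0.3085   +0.308  -0.033  +1.551  -0.611
    168  0.4628   +0.607  -0.151  +2.327  -0.917


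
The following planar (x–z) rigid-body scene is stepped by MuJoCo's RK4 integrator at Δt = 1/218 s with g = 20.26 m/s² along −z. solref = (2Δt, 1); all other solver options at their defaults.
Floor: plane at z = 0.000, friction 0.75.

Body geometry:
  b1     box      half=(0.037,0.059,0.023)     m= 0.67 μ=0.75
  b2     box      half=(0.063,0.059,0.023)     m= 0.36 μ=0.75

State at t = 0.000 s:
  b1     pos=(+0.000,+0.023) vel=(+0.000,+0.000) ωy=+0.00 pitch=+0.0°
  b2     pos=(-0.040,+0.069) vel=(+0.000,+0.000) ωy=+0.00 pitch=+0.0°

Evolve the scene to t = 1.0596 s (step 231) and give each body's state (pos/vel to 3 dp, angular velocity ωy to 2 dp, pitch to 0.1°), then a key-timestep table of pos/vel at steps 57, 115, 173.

State at t = 1.0596 s:
  b1     pos=(+0.000,+0.023) vel=(+0.000,+0.000) ωy=+0.00 pitch=+0.0°
  b2     pos=(-0.055,+0.060) vel=(+0.000,-0.001) ωy=+0.02 pitch=-44.0°

Key-timestep trajectory:
   step    t(s)  b1.x    b1.z    b1.vx   b1.vz   b2.x    b2.z    b2.vx   b2.vz 
     57  0.2615   +0.000  +0.023  +0.000  +0.000   -0.057  +0.062  +0.193  -0.081
    115  0.5275   +0.000  +0.023  +0.000  +0.000   -0.055  +0.061  +0.000  -0.001
    173  0.7936   +0.000  +0.023  +0.000  +0.000   -0.055  +0.060  +0.000  -0.001


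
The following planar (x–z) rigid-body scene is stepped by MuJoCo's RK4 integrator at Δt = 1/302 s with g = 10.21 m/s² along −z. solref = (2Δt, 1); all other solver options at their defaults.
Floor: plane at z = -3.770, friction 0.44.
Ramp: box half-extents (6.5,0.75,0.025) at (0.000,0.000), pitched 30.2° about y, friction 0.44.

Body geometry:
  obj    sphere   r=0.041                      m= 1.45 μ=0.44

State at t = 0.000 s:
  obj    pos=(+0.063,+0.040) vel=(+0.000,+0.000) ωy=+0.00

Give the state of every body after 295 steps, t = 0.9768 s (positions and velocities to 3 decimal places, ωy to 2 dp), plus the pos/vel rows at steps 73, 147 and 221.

State at t = 0.9768 s:
  obj    pos=(+1.576,-0.841) vel=(+3.097,-1.803) ωy=+87.39

Key-timestep trajectory:
   step    t(s)  obj.x    obj.z    obj.vx   obj.vz 
     73  0.2417   +0.156  -0.014  +0.766  -0.446
    147  0.4868   +0.439  -0.179  +1.543  -0.898
    221  0.7318   +0.912  -0.454  +2.320  -1.350


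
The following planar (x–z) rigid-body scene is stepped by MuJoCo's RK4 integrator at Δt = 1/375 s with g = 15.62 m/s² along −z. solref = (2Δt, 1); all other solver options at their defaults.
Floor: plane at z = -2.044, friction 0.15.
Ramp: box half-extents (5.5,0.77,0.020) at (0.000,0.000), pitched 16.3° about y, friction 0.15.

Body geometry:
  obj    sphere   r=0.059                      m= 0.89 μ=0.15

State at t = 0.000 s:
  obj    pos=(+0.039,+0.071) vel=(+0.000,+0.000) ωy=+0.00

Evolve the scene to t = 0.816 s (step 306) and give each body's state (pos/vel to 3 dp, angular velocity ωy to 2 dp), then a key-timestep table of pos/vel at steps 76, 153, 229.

State at t = 0.816 s:
  obj    pos=(+1.040,-0.222) vel=(+2.453,-0.717) ωy=+43.30

Key-timestep trajectory:
   step    t(s)  obj.x    obj.z    obj.vx   obj.vz 
     76  0.2027   +0.101  +0.053  +0.609  -0.178
    153  0.4080   +0.289  -0.002  +1.226  -0.359
    229  0.6107   +0.599  -0.093  +1.836  -0.537


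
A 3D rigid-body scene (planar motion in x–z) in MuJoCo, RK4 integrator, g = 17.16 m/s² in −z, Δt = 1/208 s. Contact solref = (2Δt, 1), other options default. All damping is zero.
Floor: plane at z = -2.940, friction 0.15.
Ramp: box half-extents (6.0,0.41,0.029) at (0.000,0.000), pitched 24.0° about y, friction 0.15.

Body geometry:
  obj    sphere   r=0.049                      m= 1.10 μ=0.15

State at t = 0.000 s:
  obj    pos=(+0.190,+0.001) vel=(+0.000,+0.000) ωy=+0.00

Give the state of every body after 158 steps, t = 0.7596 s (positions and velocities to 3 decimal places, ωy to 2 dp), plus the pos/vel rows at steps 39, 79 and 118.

State at t = 0.7596 s:
  obj    pos=(+1.504,-0.584) vel=(+3.460,-1.540) ωy=+77.26

Key-timestep trajectory:
   step    t(s)  obj.x    obj.z    obj.vx   obj.vz 
     39  0.1875   +0.270  -0.035  +0.854  -0.380
     79  0.3798   +0.519  -0.146  +1.730  -0.770
    118  0.5673   +0.923  -0.326  +2.584  -1.151


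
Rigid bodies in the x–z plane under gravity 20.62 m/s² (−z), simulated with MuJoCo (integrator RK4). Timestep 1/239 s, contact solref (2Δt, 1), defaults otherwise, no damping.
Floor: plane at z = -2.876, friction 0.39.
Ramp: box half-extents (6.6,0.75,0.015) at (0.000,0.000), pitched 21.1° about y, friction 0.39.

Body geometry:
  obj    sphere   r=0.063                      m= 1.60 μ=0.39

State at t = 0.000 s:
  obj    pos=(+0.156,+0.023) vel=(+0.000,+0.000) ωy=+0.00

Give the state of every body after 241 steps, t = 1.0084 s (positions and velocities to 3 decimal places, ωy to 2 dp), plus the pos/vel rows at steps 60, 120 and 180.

State at t = 1.0084 s:
  obj    pos=(+2.671,-0.947) vel=(+4.988,-1.925) ωy=+84.86

Key-timestep trajectory:
   step    t(s)  obj.x    obj.z    obj.vx   obj.vz 
     60  0.2510   +0.312  -0.037  +1.242  -0.479
    120  0.5021   +0.780  -0.217  +2.484  -0.958
    180  0.7531   +1.559  -0.518  +3.726  -1.438


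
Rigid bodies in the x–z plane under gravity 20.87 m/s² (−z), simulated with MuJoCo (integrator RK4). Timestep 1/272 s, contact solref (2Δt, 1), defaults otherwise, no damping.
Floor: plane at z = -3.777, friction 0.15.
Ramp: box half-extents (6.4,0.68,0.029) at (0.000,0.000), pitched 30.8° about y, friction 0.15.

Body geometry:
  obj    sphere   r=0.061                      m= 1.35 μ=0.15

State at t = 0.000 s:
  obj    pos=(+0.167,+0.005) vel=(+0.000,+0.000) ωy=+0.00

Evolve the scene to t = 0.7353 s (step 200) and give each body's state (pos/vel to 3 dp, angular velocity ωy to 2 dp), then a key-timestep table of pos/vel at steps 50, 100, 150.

State at t = 0.7353 s:
  obj    pos=(+2.024,-1.102) vel=(+5.050,-3.013) ωy=+80.97

Key-timestep trajectory:
   step    t(s)  obj.x    obj.z    obj.vx   obj.vz 
     50  0.1838   +0.283  -0.064  +1.261  -0.758
    100  0.3676   +0.631  -0.272  +2.526  -1.506
    150  0.5515   +1.212  -0.618  +3.769  -2.305
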